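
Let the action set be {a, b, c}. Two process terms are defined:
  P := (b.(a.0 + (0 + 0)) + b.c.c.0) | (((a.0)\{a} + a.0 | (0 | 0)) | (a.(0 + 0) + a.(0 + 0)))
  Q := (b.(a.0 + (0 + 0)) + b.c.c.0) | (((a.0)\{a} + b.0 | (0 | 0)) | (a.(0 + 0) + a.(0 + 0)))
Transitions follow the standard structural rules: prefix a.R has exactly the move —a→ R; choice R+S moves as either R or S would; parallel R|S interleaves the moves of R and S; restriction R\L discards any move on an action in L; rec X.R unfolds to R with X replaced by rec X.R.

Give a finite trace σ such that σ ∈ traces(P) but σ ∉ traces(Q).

aa

LTS(P): 20 reachable states
  p0 = (b.(a.0 + (0 + 0)) + b.c.c.0) | (((a.0)\{a} + a.0 | (0 | 0)) | (a.(0 + 0) + a.(0 + 0))) | -a-> p1, -a-> p2, -b-> p3, -b-> p4
  p1 = (b.(a.0 + (0 + 0)) + b.c.c.0) | (((a.0)\{a} + a.0 | (0 | 0)) | (0 + 0)) | -a-> p5, -b-> p6, -b-> p7
  p2 = (b.(a.0 + (0 + 0)) + b.c.c.0) | (0 | (0 | 0) | (a.(0 + 0) + a.(0 + 0))) | -a-> p5, -b-> p8, -b-> p9
  p3 = (a.0 + (0 + 0)) | (((a.0)\{a} + a.0 | (0 | 0)) | (a.(0 + 0) + a.(0 + 0))) | -a-> p10, -a-> p6, -a-> p8
  p4 = c.c.0 | (((a.0)\{a} + a.0 | (0 | 0)) | (a.(0 + 0) + a.(0 + 0))) | -a-> p7, -a-> p9, -c-> p11
  p5 = (b.(a.0 + (0 + 0)) + b.c.c.0) | (0 | (0 | 0) | (0 + 0)) | -b-> p12, -b-> p13
  p6 = (a.0 + (0 + 0)) | (((a.0)\{a} + a.0 | (0 | 0)) | (0 + 0)) | -a-> p12, -a-> p14
  p7 = c.c.0 | (((a.0)\{a} + a.0 | (0 | 0)) | (0 + 0)) | -a-> p13, -c-> p15
  p8 = (a.0 + (0 + 0)) | (0 | (0 | 0) | (a.(0 + 0) + a.(0 + 0))) | -a-> p12, -a-> p16
  p9 = c.c.0 | (0 | (0 | 0) | (a.(0 + 0) + a.(0 + 0))) | -a-> p13, -c-> p17
  p10 = 0 | (((a.0)\{a} + a.0 | (0 | 0)) | (a.(0 + 0) + a.(0 + 0))) | -a-> p14, -a-> p16
  p11 = c.0 | (((a.0)\{a} + a.0 | (0 | 0)) | (a.(0 + 0) + a.(0 + 0))) | -a-> p15, -a-> p17, -c-> p10
  p12 = (a.0 + (0 + 0)) | (0 | (0 | 0) | (0 + 0)) | -a-> p18
  p13 = c.c.0 | (0 | (0 | 0) | (0 + 0)) | -c-> p19
  p14 = 0 | (((a.0)\{a} + a.0 | (0 | 0)) | (0 + 0)) | -a-> p18
  p15 = c.0 | (((a.0)\{a} + a.0 | (0 | 0)) | (0 + 0)) | -a-> p19, -c-> p14
  p16 = 0 | (0 | (0 | 0) | (a.(0 + 0) + a.(0 + 0))) | -a-> p18
  p17 = c.0 | (0 | (0 | 0) | (a.(0 + 0) + a.(0 + 0))) | -a-> p19, -c-> p16
  p18 = 0 | (0 | (0 | 0) | (0 + 0)) | stopped
  p19 = c.0 | (0 | (0 | 0) | (0 + 0)) | -c-> p18
LTS(Q): 20 reachable states
  q0 = (b.(a.0 + (0 + 0)) + b.c.c.0) | (((a.0)\{a} + b.0 | (0 | 0)) | (a.(0 + 0) + a.(0 + 0))) | -a-> q1, -b-> q2, -b-> q3, -b-> q4
  q1 = (b.(a.0 + (0 + 0)) + b.c.c.0) | (((a.0)\{a} + b.0 | (0 | 0)) | (0 + 0)) | -b-> q5, -b-> q6, -b-> q7
  q2 = (a.0 + (0 + 0)) | (((a.0)\{a} + b.0 | (0 | 0)) | (a.(0 + 0) + a.(0 + 0))) | -a-> q5, -a-> q8, -b-> q9
  q3 = (b.(a.0 + (0 + 0)) + b.c.c.0) | (0 | (0 | 0) | (a.(0 + 0) + a.(0 + 0))) | -a-> q6, -b-> q10, -b-> q9
  q4 = c.c.0 | (((a.0)\{a} + b.0 | (0 | 0)) | (a.(0 + 0) + a.(0 + 0))) | -a-> q7, -b-> q10, -c-> q11
  q5 = (a.0 + (0 + 0)) | (((a.0)\{a} + b.0 | (0 | 0)) | (0 + 0)) | -a-> q12, -b-> q13
  q6 = (b.(a.0 + (0 + 0)) + b.c.c.0) | (0 | (0 | 0) | (0 + 0)) | -b-> q13, -b-> q14
  q7 = c.c.0 | (((a.0)\{a} + b.0 | (0 | 0)) | (0 + 0)) | -b-> q14, -c-> q15
  q8 = 0 | (((a.0)\{a} + b.0 | (0 | 0)) | (a.(0 + 0) + a.(0 + 0))) | -a-> q12, -b-> q16
  q9 = (a.0 + (0 + 0)) | (0 | (0 | 0) | (a.(0 + 0) + a.(0 + 0))) | -a-> q13, -a-> q16
  q10 = c.c.0 | (0 | (0 | 0) | (a.(0 + 0) + a.(0 + 0))) | -a-> q14, -c-> q17
  q11 = c.0 | (((a.0)\{a} + b.0 | (0 | 0)) | (a.(0 + 0) + a.(0 + 0))) | -a-> q15, -b-> q17, -c-> q8
  q12 = 0 | (((a.0)\{a} + b.0 | (0 | 0)) | (0 + 0)) | -b-> q18
  q13 = (a.0 + (0 + 0)) | (0 | (0 | 0) | (0 + 0)) | -a-> q18
  q14 = c.c.0 | (0 | (0 | 0) | (0 + 0)) | -c-> q19
  q15 = c.0 | (((a.0)\{a} + b.0 | (0 | 0)) | (0 + 0)) | -b-> q19, -c-> q12
  q16 = 0 | (0 | (0 | 0) | (a.(0 + 0) + a.(0 + 0))) | -a-> q18
  q17 = c.0 | (0 | (0 | 0) | (a.(0 + 0) + a.(0 + 0))) | -a-> q19, -c-> q16
  q18 = 0 | (0 | (0 | 0) | (0 + 0)) | stopped
  q19 = c.0 | (0 | (0 | 0) | (0 + 0)) | -c-> q18
Run σ = ⟨aa⟩ on P: start {p0}
  after a @ step 1: {p1, p2}
  after a @ step 2: {p5}
  ✓ P
Run σ = ⟨aa⟩ on Q: start {q0}
  after a @ step 1: {q1}
  after a @ step 2: no successor for Q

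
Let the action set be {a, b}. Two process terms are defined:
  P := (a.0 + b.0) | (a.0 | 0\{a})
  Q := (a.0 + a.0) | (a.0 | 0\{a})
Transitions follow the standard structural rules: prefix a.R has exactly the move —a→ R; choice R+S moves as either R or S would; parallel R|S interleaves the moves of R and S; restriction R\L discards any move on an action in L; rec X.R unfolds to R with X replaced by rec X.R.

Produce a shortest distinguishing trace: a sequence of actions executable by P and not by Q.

b

Reachable graph of P (4 states):
  u0 = (a.0 + b.0) | (a.0 | 0\{a}) | ··a··> u1, ··a··> u2, ··b··> u2
  u1 = (a.0 + b.0) | (0 | 0\{a}) | ··a··> u3, ··b··> u3
  u2 = 0 | (a.0 | 0\{a}) | ··a··> u3
  u3 = 0 | (0 | 0\{a}) | ∅
Reachable graph of Q (4 states):
  v0 = (a.0 + a.0) | (a.0 | 0\{a}) | ··a··> v1, ··a··> v2
  v1 = (a.0 + a.0) | (0 | 0\{a}) | ··a··> v3
  v2 = 0 | (a.0 | 0\{a}) | ··a··> v3
  v3 = 0 | (0 | 0\{a}) | ∅
Trace ⟨b⟩ through P, begin at {u0}:
  step 1 (b): {u2}
  — P admits the full trace.
Trace ⟨b⟩ through Q, begin at {v0}:
  step 1 (b): ∅ (Q stuck)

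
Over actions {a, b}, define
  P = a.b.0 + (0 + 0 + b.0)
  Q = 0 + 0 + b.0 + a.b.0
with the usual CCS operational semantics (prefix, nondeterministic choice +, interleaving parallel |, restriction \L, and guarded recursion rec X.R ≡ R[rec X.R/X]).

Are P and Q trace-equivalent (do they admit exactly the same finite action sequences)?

YES

P's transition system — 3 states:
  p0 = a.b.0 + (0 + 0 + b.0) | —a→ p1, —b→ p2
  p1 = b.0 | —b→ p2
  p2 = 0 | ·
Q's transition system — 3 states:
  q0 = 0 + 0 + b.0 + a.b.0 | —a→ q1, —b→ q2
  q1 = b.0 | —b→ q2
  q2 = 0 | ·
Partition-refinement fixed point:
  B0 = {p0, q0}
  B1 = {p1, q1}
  B2 = {p2, q2}
p0 ∈ B0, q0 ∈ B0 → same block
Bisimilar ⇒ trace-equivalent.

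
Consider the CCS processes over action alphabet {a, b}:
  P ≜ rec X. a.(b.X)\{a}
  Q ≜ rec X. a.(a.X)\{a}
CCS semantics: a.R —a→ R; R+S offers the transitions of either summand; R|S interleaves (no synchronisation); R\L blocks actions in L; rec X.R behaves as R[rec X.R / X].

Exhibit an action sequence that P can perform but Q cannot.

ab

LTS(P): 3 reachable states
  m0 = rec X. a.(b.X)\{a} → --a--▸ m1
  m1 = (b.(rec X. a.(b.X)\{a}))\{a} → --b--▸ m2
  m2 = (rec X. a.(b.X)\{a})\{a} → deadlocked
LTS(Q): 2 reachable states
  n0 = rec X. a.(a.X)\{a} → --a--▸ n1
  n1 = (a.(rec X. a.(a.X)\{a}))\{a} → deadlocked
Run σ = ⟨ab⟩ on P: start {m0}
  step 1 (a): {m1}
  step 2 (b): {m2}
  — P admits the full trace.
Run σ = ⟨ab⟩ on Q: start {n0}
  step 1 (a): {n1}
  step 2 (b): ∅ (Q stuck)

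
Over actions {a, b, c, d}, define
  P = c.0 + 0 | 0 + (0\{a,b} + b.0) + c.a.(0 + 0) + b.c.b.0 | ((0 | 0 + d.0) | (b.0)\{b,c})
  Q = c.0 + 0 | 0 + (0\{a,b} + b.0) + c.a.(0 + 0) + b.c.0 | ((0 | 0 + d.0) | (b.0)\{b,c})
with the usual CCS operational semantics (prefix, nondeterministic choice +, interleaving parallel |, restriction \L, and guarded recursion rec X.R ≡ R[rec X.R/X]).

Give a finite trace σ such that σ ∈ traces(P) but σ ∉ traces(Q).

bcb

P's transition system — 11 states:
  s0 = c.0 + 0 | 0 + (0\{a,b} + b.0) + c.a.(0 + 0) + b.c.b.0 | ((0 | 0 + d.0) | (b.0)\{b,c}) ⊢ -b-> s1, -b-> s2, -c-> s1, -c-> s3, -d-> s4
  s1 = 0 ⊢ ∅
  s2 = c.b.0 | ((0 | 0 + d.0) | (b.0)\{b,c}) ⊢ -c-> s5, -d-> s6
  s3 = a.(0 + 0) ⊢ -a-> s7
  s4 = b.c.b.0 | (0 | (b.0)\{b,c}) ⊢ -b-> s6
  s5 = b.0 | ((0 | 0 + d.0) | (b.0)\{b,c}) ⊢ -b-> s8, -d-> s9
  s6 = c.b.0 | (0 | (b.0)\{b,c}) ⊢ -c-> s9
  s7 = 0 + 0 ⊢ ∅
  s8 = 0 | ((0 | 0 + d.0) | (b.0)\{b,c}) ⊢ -d-> s10
  s9 = b.0 | (0 | (b.0)\{b,c}) ⊢ -b-> s10
  s10 = 0 | (0 | (b.0)\{b,c}) ⊢ ∅
Q's transition system — 9 states:
  t0 = c.0 + 0 | 0 + (0\{a,b} + b.0) + c.a.(0 + 0) + b.c.0 | ((0 | 0 + d.0) | (b.0)\{b,c}) ⊢ -b-> t1, -b-> t2, -c-> t1, -c-> t3, -d-> t4
  t1 = 0 ⊢ ∅
  t2 = c.0 | ((0 | 0 + d.0) | (b.0)\{b,c}) ⊢ -c-> t5, -d-> t6
  t3 = a.(0 + 0) ⊢ -a-> t7
  t4 = b.c.0 | (0 | (b.0)\{b,c}) ⊢ -b-> t6
  t5 = 0 | ((0 | 0 + d.0) | (b.0)\{b,c}) ⊢ -d-> t8
  t6 = c.0 | (0 | (b.0)\{b,c}) ⊢ -c-> t8
  t7 = 0 + 0 ⊢ ∅
  t8 = 0 | (0 | (b.0)\{b,c}) ⊢ ∅
Trace ⟨bcb⟩ through P, begin at {s0}:
  after b @ step 1: {s1, s2}
  after c @ step 2: {s5}
  after b @ step 3: {s8}
  — P admits the full trace.
Trace ⟨bcb⟩ through Q, begin at {t0}:
  after b @ step 1: {t1, t2}
  after c @ step 2: {t5}
  after b @ step 3: ∅  — Q cannot continue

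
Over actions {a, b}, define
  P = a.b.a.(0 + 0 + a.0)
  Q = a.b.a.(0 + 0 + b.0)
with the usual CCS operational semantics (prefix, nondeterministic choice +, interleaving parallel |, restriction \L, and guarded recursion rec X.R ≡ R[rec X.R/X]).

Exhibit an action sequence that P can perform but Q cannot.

abaa

Reachable graph of P (5 states):
  s0 = a.b.a.(0 + 0 + a.0) → ··a··> s1
  s1 = b.a.(0 + 0 + a.0) → ··b··> s2
  s2 = a.(0 + 0 + a.0) → ··a··> s3
  s3 = 0 + 0 + a.0 → ··a··> s4
  s4 = 0 → stopped
Reachable graph of Q (5 states):
  t0 = a.b.a.(0 + 0 + b.0) → ··a··> t1
  t1 = b.a.(0 + 0 + b.0) → ··b··> t2
  t2 = a.(0 + 0 + b.0) → ··a··> t3
  t3 = 0 + 0 + b.0 → ··b··> t4
  t4 = 0 → stopped
Trace ⟨abaa⟩ through P, begin at {s0}:
  step 1 (a): {s1}
  step 2 (b): {s2}
  step 3 (a): {s3}
  step 4 (a): {s4}
  P completes σ.
Trace ⟨abaa⟩ through Q, begin at {t0}:
  step 1 (a): {t1}
  step 2 (b): {t2}
  step 3 (a): {t3}
  step 4 (a): ∅ (Q stuck)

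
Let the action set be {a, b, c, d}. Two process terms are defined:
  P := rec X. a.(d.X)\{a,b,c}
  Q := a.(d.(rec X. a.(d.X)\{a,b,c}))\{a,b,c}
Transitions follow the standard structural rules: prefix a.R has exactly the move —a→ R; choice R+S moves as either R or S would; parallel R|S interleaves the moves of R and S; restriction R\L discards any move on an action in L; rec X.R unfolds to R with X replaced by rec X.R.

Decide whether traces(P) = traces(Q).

traces(P) = traces(Q)

P's transition system — 3 states:
  u0 = rec X. a.(d.X)\{a,b,c} has moves =a=> u1
  u1 = (d.(rec X. a.(d.X)\{a,b,c}))\{a,b,c} has moves =d=> u2
  u2 = (rec X. a.(d.X)\{a,b,c})\{a,b,c} has moves stopped
Q's transition system — 3 states:
  v0 = a.(d.(rec X. a.(d.X)\{a,b,c}))\{a,b,c} has moves =a=> v1
  v1 = (d.(rec X. a.(d.X)\{a,b,c}))\{a,b,c} has moves =d=> v2
  v2 = (rec X. a.(d.X)\{a,b,c})\{a,b,c} has moves stopped
Bisimilarity quotient blocks:
  B0 = {u0, v0}
  B1 = {u1, v1}
  B2 = {u2, v2}
u0 ∈ B0, v0 ∈ B0 → same block
Bisimilar ⇒ trace-equivalent.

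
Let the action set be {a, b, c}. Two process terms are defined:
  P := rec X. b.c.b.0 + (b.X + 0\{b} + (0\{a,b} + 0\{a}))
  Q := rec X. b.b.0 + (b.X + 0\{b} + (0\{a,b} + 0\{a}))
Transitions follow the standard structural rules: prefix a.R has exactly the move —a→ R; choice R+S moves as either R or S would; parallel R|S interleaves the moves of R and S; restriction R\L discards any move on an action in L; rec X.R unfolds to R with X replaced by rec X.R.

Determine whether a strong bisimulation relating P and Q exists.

LTS(P): 4 reachable states
  m0 = rec X. b.c.b.0 + (b.X + 0\{b} + (0\{a,b} + 0\{a})) | --b--▸ m0, --b--▸ m1
  m1 = c.b.0 | --c--▸ m2
  m2 = b.0 | --b--▸ m3
  m3 = 0 | deadlocked
LTS(Q): 3 reachable states
  n0 = rec X. b.b.0 + (b.X + 0\{b} + (0\{a,b} + 0\{a})) | --b--▸ n0, --b--▸ n1
  n1 = b.0 | --b--▸ n2
  n2 = 0 | deadlocked
Coarsest stable partition (strong bisimilarity classes):
  B0 = {m0}
  B1 = {m1}
  B2 = {m2, n1}
  B3 = {m3, n2}
  B4 = {n0}
m0 ∈ B0, n0 ∈ B4 → different blocks

P ≁ Q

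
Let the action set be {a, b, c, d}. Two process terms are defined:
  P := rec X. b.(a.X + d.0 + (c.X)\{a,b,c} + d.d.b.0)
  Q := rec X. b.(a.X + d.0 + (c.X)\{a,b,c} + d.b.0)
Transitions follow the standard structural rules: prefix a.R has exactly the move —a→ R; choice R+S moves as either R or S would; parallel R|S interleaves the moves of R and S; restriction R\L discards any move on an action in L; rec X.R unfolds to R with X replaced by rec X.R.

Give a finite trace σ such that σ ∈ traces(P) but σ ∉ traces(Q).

bdd

LTS(P): 5 reachable states
  p0 = rec X. b.(a.X + d.0 + (c.X)\{a,b,c} + d.d.b.0) has moves --b--▸ p1
  p1 = a.(rec X. b.(a.X + d.0 + (c.X)\{a,b,c} + d.d.b.0)) + d.0 + (c.(rec X. b.(a.X + d.0 + (c.X)\{a,b,c} + d.d.b.0)))\{a,b,c} + d.d.b.0 has moves --a--▸ p0, --d--▸ p2, --d--▸ p3
  p2 = 0 has moves stopped
  p3 = d.b.0 has moves --d--▸ p4
  p4 = b.0 has moves --b--▸ p2
LTS(Q): 4 reachable states
  q0 = rec X. b.(a.X + d.0 + (c.X)\{a,b,c} + d.b.0) has moves --b--▸ q1
  q1 = a.(rec X. b.(a.X + d.0 + (c.X)\{a,b,c} + d.b.0)) + d.0 + (c.(rec X. b.(a.X + d.0 + (c.X)\{a,b,c} + d.b.0)))\{a,b,c} + d.b.0 has moves --a--▸ q0, --d--▸ q2, --d--▸ q3
  q2 = 0 has moves stopped
  q3 = b.0 has moves --b--▸ q2
Run σ = ⟨bdd⟩ on P: start {p0}
  [1] b ⇒ {p1}
  [2] d ⇒ {p2, p3}
  [3] d ⇒ {p4}
  ✓ P
Run σ = ⟨bdd⟩ on Q: start {q0}
  [1] b ⇒ {q1}
  [2] d ⇒ {q2, q3}
  [3] d ⇒ ∅  — Q cannot continue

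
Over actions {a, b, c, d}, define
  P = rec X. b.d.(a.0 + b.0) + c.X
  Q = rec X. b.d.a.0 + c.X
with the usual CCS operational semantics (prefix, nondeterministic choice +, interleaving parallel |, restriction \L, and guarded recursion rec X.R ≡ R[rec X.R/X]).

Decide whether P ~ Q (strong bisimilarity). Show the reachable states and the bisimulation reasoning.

not bisimilar

LTS(P): 4 reachable states
  p0 = rec X. b.d.(a.0 + b.0) + c.X ⊢ —b→ p1, —c→ p0
  p1 = d.(a.0 + b.0) ⊢ —d→ p2
  p2 = a.0 + b.0 ⊢ —a→ p3, —b→ p3
  p3 = 0 ⊢ deadlocked
LTS(Q): 4 reachable states
  q0 = rec X. b.d.a.0 + c.X ⊢ —b→ q1, —c→ q0
  q1 = d.a.0 ⊢ —d→ q2
  q2 = a.0 ⊢ —a→ q3
  q3 = 0 ⊢ deadlocked
Bisimilarity quotient blocks:
  B0 = {p0}
  B1 = {p1}
  B2 = {p2}
  B3 = {p3, q3}
  B4 = {q0}
  B5 = {q1}
  B6 = {q2}
p0 ∈ B0, q0 ∈ B4 → different blocks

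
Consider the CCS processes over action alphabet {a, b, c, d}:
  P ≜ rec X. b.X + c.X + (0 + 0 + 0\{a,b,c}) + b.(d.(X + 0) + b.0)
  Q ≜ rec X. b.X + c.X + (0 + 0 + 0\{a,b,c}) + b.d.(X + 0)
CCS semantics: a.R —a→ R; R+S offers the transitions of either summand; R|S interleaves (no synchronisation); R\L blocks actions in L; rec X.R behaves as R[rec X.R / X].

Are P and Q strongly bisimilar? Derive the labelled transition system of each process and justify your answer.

Reachable graph of P (4 states):
  s0 = rec X. b.X + c.X + (0 + 0 + 0\{a,b,c}) + b.(d.(X + 0) + b.0) ⊢ —b→ s0, —b→ s1, —c→ s0
  s1 = d.((rec X. b.X + c.X + (0 + 0 + 0\{a,b,c}) + b.(d.(X + 0) + b.0)) + 0) + b.0 ⊢ —b→ s2, —d→ s3
  s2 = 0 ⊢ deadlocked
  s3 = (rec X. b.X + c.X + (0 + 0 + 0\{a,b,c}) + b.(d.(X + 0) + b.0)) + 0 ⊢ —b→ s0, —b→ s1, —c→ s0
Reachable graph of Q (3 states):
  t0 = rec X. b.X + c.X + (0 + 0 + 0\{a,b,c}) + b.d.(X + 0) ⊢ —b→ t0, —b→ t1, —c→ t0
  t1 = d.((rec X. b.X + c.X + (0 + 0 + 0\{a,b,c}) + b.d.(X + 0)) + 0) ⊢ —d→ t2
  t2 = (rec X. b.X + c.X + (0 + 0 + 0\{a,b,c}) + b.d.(X + 0)) + 0 ⊢ —b→ t0, —b→ t1, —c→ t0
Coarsest stable partition (strong bisimilarity classes):
  B0 = {s0, s3}
  B1 = {s1}
  B2 = {s2}
  B3 = {t0, t2}
  B4 = {t1}
s0 ∈ B0, t0 ∈ B3 → different blocks

NO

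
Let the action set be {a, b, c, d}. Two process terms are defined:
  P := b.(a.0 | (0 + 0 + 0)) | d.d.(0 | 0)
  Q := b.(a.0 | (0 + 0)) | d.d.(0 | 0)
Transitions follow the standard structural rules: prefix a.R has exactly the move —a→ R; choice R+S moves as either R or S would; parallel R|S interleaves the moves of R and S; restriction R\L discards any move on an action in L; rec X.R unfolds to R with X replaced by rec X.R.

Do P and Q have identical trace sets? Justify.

trace-equivalent

LTS(P): 9 reachable states
  s0 = b.(a.0 | (0 + 0 + 0)) | d.d.(0 | 0) | =b=> s1, =d=> s2
  s1 = a.0 | (0 + 0 + 0) | d.d.(0 | 0) | =a=> s3, =d=> s4
  s2 = b.(a.0 | (0 + 0 + 0)) | d.(0 | 0) | =b=> s4, =d=> s5
  s3 = 0 | (0 + 0 + 0) | d.d.(0 | 0) | =d=> s6
  s4 = a.0 | (0 + 0 + 0) | d.(0 | 0) | =a=> s6, =d=> s7
  s5 = b.(a.0 | (0 + 0 + 0)) | (0 | 0) | =b=> s7
  s6 = 0 | (0 + 0 + 0) | d.(0 | 0) | =d=> s8
  s7 = a.0 | (0 + 0 + 0) | (0 | 0) | =a=> s8
  s8 = 0 | (0 + 0 + 0) | (0 | 0) | ·
LTS(Q): 9 reachable states
  t0 = b.(a.0 | (0 + 0)) | d.d.(0 | 0) | =b=> t1, =d=> t2
  t1 = a.0 | (0 + 0) | d.d.(0 | 0) | =a=> t3, =d=> t4
  t2 = b.(a.0 | (0 + 0)) | d.(0 | 0) | =b=> t4, =d=> t5
  t3 = 0 | (0 + 0) | d.d.(0 | 0) | =d=> t6
  t4 = a.0 | (0 + 0) | d.(0 | 0) | =a=> t6, =d=> t7
  t5 = b.(a.0 | (0 + 0)) | (0 | 0) | =b=> t7
  t6 = 0 | (0 + 0) | d.(0 | 0) | =d=> t8
  t7 = a.0 | (0 + 0) | (0 | 0) | =a=> t8
  t8 = 0 | (0 + 0) | (0 | 0) | ·
Bisimilarity quotient blocks:
  B0 = {s0, t0}
  B1 = {s2, t2}
  B2 = {s4, t4}
  B3 = {s7, t7}
  B4 = {s8, t8}
  B5 = {s6, t6}
  B6 = {s5, t5}
  B7 = {s1, t1}
  B8 = {s3, t3}
s0 ∈ B0, t0 ∈ B0 → same block
Bisimilar ⇒ trace-equivalent.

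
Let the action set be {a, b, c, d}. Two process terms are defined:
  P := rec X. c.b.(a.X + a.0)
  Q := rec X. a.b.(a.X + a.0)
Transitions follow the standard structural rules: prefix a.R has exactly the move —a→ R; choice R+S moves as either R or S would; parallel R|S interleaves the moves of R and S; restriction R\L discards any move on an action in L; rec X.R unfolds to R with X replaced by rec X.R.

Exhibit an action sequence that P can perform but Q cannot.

c

P's transition system — 4 states:
  u0 = rec X. c.b.(a.X + a.0) :: -c-> u1
  u1 = b.(a.(rec X. c.b.(a.X + a.0)) + a.0) :: -b-> u2
  u2 = a.(rec X. c.b.(a.X + a.0)) + a.0 :: -a-> u0, -a-> u3
  u3 = 0 :: ∅
Q's transition system — 4 states:
  v0 = rec X. a.b.(a.X + a.0) :: -a-> v1
  v1 = b.(a.(rec X. a.b.(a.X + a.0)) + a.0) :: -b-> v2
  v2 = a.(rec X. a.b.(a.X + a.0)) + a.0 :: -a-> v0, -a-> v3
  v3 = 0 :: ∅
Run σ = ⟨c⟩ on P: start {u0}
  [1] c ⇒ {u1}
  ✓ P
Run σ = ⟨c⟩ on Q: start {v0}
  [1] c ⇒ ∅ (Q stuck)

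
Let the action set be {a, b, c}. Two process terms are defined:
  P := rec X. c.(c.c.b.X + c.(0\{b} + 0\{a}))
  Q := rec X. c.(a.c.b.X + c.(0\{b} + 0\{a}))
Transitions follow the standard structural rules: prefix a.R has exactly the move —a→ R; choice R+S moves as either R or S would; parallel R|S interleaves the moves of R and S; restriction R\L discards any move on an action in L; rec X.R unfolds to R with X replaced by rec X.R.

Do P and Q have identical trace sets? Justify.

trace-distinct — witness ⟨ccc⟩

LTS(P): 5 reachable states
  m0 = rec X. c.(c.c.b.X + c.(0\{b} + 0\{a})) has moves ··c··> m1
  m1 = c.c.b.(rec X. c.(c.c.b.X + c.(0\{b} + 0\{a}))) + c.(0\{b} + 0\{a}) has moves ··c··> m2, ··c··> m3
  m2 = 0\{b} + 0\{a} has moves stopped
  m3 = c.b.(rec X. c.(c.c.b.X + c.(0\{b} + 0\{a}))) has moves ··c··> m4
  m4 = b.(rec X. c.(c.c.b.X + c.(0\{b} + 0\{a}))) has moves ··b··> m0
LTS(Q): 5 reachable states
  n0 = rec X. c.(a.c.b.X + c.(0\{b} + 0\{a})) has moves ··c··> n1
  n1 = a.c.b.(rec X. c.(a.c.b.X + c.(0\{b} + 0\{a}))) + c.(0\{b} + 0\{a}) has moves ··a··> n2, ··c··> n3
  n2 = c.b.(rec X. c.(a.c.b.X + c.(0\{b} + 0\{a}))) has moves ··c··> n4
  n3 = 0\{b} + 0\{a} has moves stopped
  n4 = b.(rec X. c.(a.c.b.X + c.(0\{b} + 0\{a}))) has moves ··b··> n0
Executing ccc from P (initial set {m0}):
  after c @ step 1: {m1}
  after c @ step 2: {m2, m3}
  after c @ step 3: {m4}
  — P admits the full trace.
Executing ccc from Q (initial set {n0}):
  after c @ step 1: {n1}
  after c @ step 2: {n3}
  after c @ step 3: ∅ (Q stuck)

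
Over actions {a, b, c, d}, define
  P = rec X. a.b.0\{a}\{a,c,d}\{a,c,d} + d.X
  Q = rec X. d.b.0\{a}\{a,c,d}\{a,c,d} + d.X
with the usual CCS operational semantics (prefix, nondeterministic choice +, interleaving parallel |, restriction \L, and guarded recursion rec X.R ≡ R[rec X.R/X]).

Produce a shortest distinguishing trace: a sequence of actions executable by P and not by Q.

LTS(P): 3 reachable states
  p0 = rec X. a.b.0\{a}\{a,c,d}\{a,c,d} + d.X → ··a··> p1, ··d··> p0
  p1 = b.0\{a}\{a,c,d}\{a,c,d} → ··b··> p2
  p2 = 0\{a}\{a,c,d}\{a,c,d} → deadlocked
LTS(Q): 3 reachable states
  q0 = rec X. d.b.0\{a}\{a,c,d}\{a,c,d} + d.X → ··d··> q0, ··d··> q1
  q1 = b.0\{a}\{a,c,d}\{a,c,d} → ··b··> q2
  q2 = 0\{a}\{a,c,d}\{a,c,d} → deadlocked
Run σ = ⟨a⟩ on P: start {p0}
  step 1 (a): {p1}
  ✓ P
Run σ = ⟨a⟩ on Q: start {q0}
  step 1 (a): ∅  — Q cannot continue

a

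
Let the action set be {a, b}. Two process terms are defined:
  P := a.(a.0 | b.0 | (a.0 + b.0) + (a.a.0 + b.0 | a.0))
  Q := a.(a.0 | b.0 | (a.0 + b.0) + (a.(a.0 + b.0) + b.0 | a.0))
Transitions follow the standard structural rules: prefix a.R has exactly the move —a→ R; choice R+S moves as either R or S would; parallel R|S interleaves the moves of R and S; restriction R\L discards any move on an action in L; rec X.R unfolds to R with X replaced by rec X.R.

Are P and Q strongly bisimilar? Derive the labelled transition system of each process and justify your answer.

NO

Reachable graph of P (14 states):
  m0 = a.(a.0 | b.0 | (a.0 + b.0) + (a.a.0 + b.0 | a.0)) :: —a→ m1
  m1 = a.0 | b.0 | (a.0 + b.0) + (a.a.0 + b.0 | a.0) :: —a→ m2, —a→ m3, —a→ m4, —a→ m5, —b→ m4, —b→ m6, —b→ m7
  m2 = 0 | b.0 | (a.0 + b.0) :: —a→ m8, —b→ m8, —b→ m9
  m3 = a.0 :: —a→ m10
  m4 = a.0 | b.0 | 0 :: —a→ m8, —b→ m11
  m5 = b.0 | 0 :: —b→ m12
  m6 = 0 | a.0 :: —a→ m12
  m7 = a.0 | 0 | (a.0 + b.0) :: —a→ m11, —a→ m9, —b→ m11
  m8 = 0 | b.0 | 0 :: —b→ m13
  m9 = 0 | 0 | (a.0 + b.0) :: —a→ m13, —b→ m13
  m10 = 0 :: stopped
  m11 = a.0 | 0 | 0 :: —a→ m13
  m12 = 0 | 0 :: stopped
  m13 = 0 | 0 | 0 :: stopped
Reachable graph of Q (14 states):
  n0 = a.(a.0 | b.0 | (a.0 + b.0) + (a.(a.0 + b.0) + b.0 | a.0)) :: —a→ n1
  n1 = a.0 | b.0 | (a.0 + b.0) + (a.(a.0 + b.0) + b.0 | a.0) :: —a→ n2, —a→ n3, —a→ n4, —a→ n5, —b→ n4, —b→ n6, —b→ n7
  n2 = 0 | b.0 | (a.0 + b.0) :: —a→ n8, —b→ n8, —b→ n9
  n3 = a.0 + b.0 :: —a→ n10, —b→ n10
  n4 = a.0 | b.0 | 0 :: —a→ n8, —b→ n11
  n5 = b.0 | 0 :: —b→ n12
  n6 = 0 | a.0 :: —a→ n12
  n7 = a.0 | 0 | (a.0 + b.0) :: —a→ n11, —a→ n9, —b→ n11
  n8 = 0 | b.0 | 0 :: —b→ n13
  n9 = 0 | 0 | (a.0 + b.0) :: —a→ n13, —b→ n13
  n10 = 0 :: stopped
  n11 = a.0 | 0 | 0 :: —a→ n13
  n12 = 0 | 0 :: stopped
  n13 = 0 | 0 | 0 :: stopped
Coarsest stable partition (strong bisimilarity classes):
  B0 = {m0}
  B1 = {m1}
  B2 = {m2, n2}
  B3 = {m5, m8, n5, n8}
  B4 = {m10, m12, m13, n10, n12, n13}
  B5 = {m9, n3, n9}
  B6 = {m4, n4}
  B7 = {m11, m3, m6, n11, n6}
  B8 = {m7, n7}
  B9 = {n0}
  B10 = {n1}
m0 ∈ B0, n0 ∈ B9 → different blocks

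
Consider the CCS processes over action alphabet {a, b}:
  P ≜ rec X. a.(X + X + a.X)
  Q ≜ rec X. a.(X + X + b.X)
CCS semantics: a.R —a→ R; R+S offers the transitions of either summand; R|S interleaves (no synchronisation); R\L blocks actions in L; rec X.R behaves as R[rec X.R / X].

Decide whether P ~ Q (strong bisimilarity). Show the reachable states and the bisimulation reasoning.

Reachable graph of P (2 states):
  u0 = rec X. a.(X + X + a.X) :: =a=> u1
  u1 = (rec X. a.(X + X + a.X)) + (rec X. a.(X + X + a.X)) + a.(rec X. a.(X + X + a.X)) :: =a=> u0, =a=> u1
Reachable graph of Q (2 states):
  v0 = rec X. a.(X + X + b.X) :: =a=> v1
  v1 = (rec X. a.(X + X + b.X)) + (rec X. a.(X + X + b.X)) + b.(rec X. a.(X + X + b.X)) :: =a=> v1, =b=> v0
Coarsest stable partition (strong bisimilarity classes):
  B0 = {u0, u1}
  B1 = {v0}
  B2 = {v1}
u0 ∈ B0, v0 ∈ B1 → different blocks

P ≁ Q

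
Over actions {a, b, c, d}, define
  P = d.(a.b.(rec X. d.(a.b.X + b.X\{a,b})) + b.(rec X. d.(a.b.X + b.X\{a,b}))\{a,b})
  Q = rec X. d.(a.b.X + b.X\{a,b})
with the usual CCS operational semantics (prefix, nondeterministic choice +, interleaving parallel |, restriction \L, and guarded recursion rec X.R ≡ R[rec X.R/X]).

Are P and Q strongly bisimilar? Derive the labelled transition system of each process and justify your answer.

bisimilar

LTS(P): 6 reachable states
  m0 = d.(a.b.(rec X. d.(a.b.X + b.X\{a,b})) + b.(rec X. d.(a.b.X + b.X\{a,b}))\{a,b}) ⊢ =d=> m1
  m1 = a.b.(rec X. d.(a.b.X + b.X\{a,b})) + b.(rec X. d.(a.b.X + b.X\{a,b}))\{a,b} ⊢ =a=> m2, =b=> m3
  m2 = b.(rec X. d.(a.b.X + b.X\{a,b})) ⊢ =b=> m4
  m3 = (rec X. d.(a.b.X + b.X\{a,b}))\{a,b} ⊢ =d=> m5
  m4 = rec X. d.(a.b.X + b.X\{a,b}) ⊢ =d=> m1
  m5 = (a.b.(rec X. d.(a.b.X + b.X\{a,b})) + b.(rec X. d.(a.b.X + b.X\{a,b}))\{a,b})\{a,b} ⊢ (no moves)
LTS(Q): 5 reachable states
  n0 = rec X. d.(a.b.X + b.X\{a,b}) ⊢ =d=> n1
  n1 = a.b.(rec X. d.(a.b.X + b.X\{a,b})) + b.(rec X. d.(a.b.X + b.X\{a,b}))\{a,b} ⊢ =a=> n2, =b=> n3
  n2 = b.(rec X. d.(a.b.X + b.X\{a,b})) ⊢ =b=> n0
  n3 = (rec X. d.(a.b.X + b.X\{a,b}))\{a,b} ⊢ =d=> n4
  n4 = (a.b.(rec X. d.(a.b.X + b.X\{a,b})) + b.(rec X. d.(a.b.X + b.X\{a,b}))\{a,b})\{a,b} ⊢ (no moves)
Coarsest stable partition (strong bisimilarity classes):
  B0 = {m0, m4, n0}
  B1 = {m1, n1}
  B2 = {m3, n3}
  B3 = {m5, n4}
  B4 = {m2, n2}
m0 ∈ B0, n0 ∈ B0 → same block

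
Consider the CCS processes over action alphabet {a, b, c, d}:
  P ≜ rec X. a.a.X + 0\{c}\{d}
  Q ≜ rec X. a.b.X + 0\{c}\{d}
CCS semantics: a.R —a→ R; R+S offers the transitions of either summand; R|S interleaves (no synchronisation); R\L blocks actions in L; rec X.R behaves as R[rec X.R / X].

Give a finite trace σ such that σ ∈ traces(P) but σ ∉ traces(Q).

Reachable graph of P (2 states):
  u0 = rec X. a.a.X + 0\{c}\{d} → =a=> u1
  u1 = a.(rec X. a.a.X + 0\{c}\{d}) → =a=> u0
Reachable graph of Q (2 states):
  v0 = rec X. a.b.X + 0\{c}\{d} → =a=> v1
  v1 = b.(rec X. a.b.X + 0\{c}\{d}) → =b=> v0
Run σ = ⟨aa⟩ on P: start {u0}
  step 1 (a): {u1}
  step 2 (a): {u0}
  ✓ P
Run σ = ⟨aa⟩ on Q: start {v0}
  step 1 (a): {v1}
  step 2 (a): ∅ (Q stuck)

aa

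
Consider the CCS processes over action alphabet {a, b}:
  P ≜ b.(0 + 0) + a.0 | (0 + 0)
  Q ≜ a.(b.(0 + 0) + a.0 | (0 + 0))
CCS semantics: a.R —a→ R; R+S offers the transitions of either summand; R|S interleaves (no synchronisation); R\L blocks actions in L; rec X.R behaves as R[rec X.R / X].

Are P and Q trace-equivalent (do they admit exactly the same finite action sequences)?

P's transition system — 3 states:
  u0 = b.(0 + 0) + a.0 | (0 + 0) :: ··a··> u1, ··b··> u2
  u1 = 0 | (0 + 0) :: (no moves)
  u2 = 0 + 0 :: (no moves)
Q's transition system — 4 states:
  v0 = a.(b.(0 + 0) + a.0 | (0 + 0)) :: ··a··> v1
  v1 = b.(0 + 0) + a.0 | (0 + 0) :: ··a··> v2, ··b··> v3
  v2 = 0 | (0 + 0) :: (no moves)
  v3 = 0 + 0 :: (no moves)
Executing b from P (initial set {u0}):
  [1] b ⇒ {u2}
  ✓ P
Executing b from Q (initial set {v0}):
  [1] b ⇒ ∅  — Q cannot continue

NO — witness ⟨b⟩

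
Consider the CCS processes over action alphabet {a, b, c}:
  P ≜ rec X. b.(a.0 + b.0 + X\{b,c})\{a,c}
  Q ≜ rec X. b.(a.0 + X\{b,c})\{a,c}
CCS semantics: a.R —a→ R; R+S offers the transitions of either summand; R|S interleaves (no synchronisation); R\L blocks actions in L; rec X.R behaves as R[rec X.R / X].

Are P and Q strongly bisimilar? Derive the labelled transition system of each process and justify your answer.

NO

Reachable graph of P (3 states):
  p0 = rec X. b.(a.0 + b.0 + X\{b,c})\{a,c} ⊢ --b--▸ p1
  p1 = (a.0 + b.0 + (rec X. b.(a.0 + b.0 + X\{b,c})\{a,c})\{b,c})\{a,c} ⊢ --b--▸ p2
  p2 = 0\{a,c} ⊢ ∅
Reachable graph of Q (2 states):
  q0 = rec X. b.(a.0 + X\{b,c})\{a,c} ⊢ --b--▸ q1
  q1 = (a.0 + (rec X. b.(a.0 + X\{b,c})\{a,c})\{b,c})\{a,c} ⊢ ∅
Bisimilarity quotient blocks:
  B0 = {p0}
  B1 = {p1, q0}
  B2 = {p2, q1}
p0 ∈ B0, q0 ∈ B1 → different blocks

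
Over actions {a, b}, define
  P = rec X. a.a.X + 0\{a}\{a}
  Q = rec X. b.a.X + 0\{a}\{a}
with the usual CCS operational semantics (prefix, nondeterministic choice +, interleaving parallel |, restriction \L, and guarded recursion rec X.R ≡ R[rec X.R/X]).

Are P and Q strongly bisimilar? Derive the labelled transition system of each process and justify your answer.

Reachable graph of P (2 states):
  p0 = rec X. a.a.X + 0\{a}\{a} has moves --a--▸ p1
  p1 = a.(rec X. a.a.X + 0\{a}\{a}) has moves --a--▸ p0
Reachable graph of Q (2 states):
  q0 = rec X. b.a.X + 0\{a}\{a} has moves --b--▸ q1
  q1 = a.(rec X. b.a.X + 0\{a}\{a}) has moves --a--▸ q0
Partition-refinement fixed point:
  B0 = {p0, p1}
  B1 = {q0}
  B2 = {q1}
p0 ∈ B0, q0 ∈ B1 → different blocks

not bisimilar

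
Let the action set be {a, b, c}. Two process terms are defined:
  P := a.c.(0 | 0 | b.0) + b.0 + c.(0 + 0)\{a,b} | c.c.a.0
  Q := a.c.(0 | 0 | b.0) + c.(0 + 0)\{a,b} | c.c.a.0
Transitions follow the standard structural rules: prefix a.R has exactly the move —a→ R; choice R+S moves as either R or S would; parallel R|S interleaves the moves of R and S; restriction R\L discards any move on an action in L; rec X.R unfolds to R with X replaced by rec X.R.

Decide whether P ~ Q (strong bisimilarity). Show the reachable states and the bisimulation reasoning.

Reachable graph of P (12 states):
  p0 = a.c.(0 | 0 | b.0) + b.0 + c.(0 + 0)\{a,b} | c.c.a.0 ⊢ --a--▸ p1, --b--▸ p2, --c--▸ p3, --c--▸ p4
  p1 = c.(0 | 0 | b.0) ⊢ --c--▸ p5
  p2 = 0 ⊢ ·
  p3 = (0 + 0)\{a,b} | c.c.a.0 ⊢ --c--▸ p6
  p4 = c.(0 + 0)\{a,b} | c.a.0 ⊢ --c--▸ p6, --c--▸ p7
  p5 = 0 | 0 | b.0 ⊢ --b--▸ p8
  p6 = (0 + 0)\{a,b} | c.a.0 ⊢ --c--▸ p9
  p7 = c.(0 + 0)\{a,b} | a.0 ⊢ --a--▸ p10, --c--▸ p9
  p8 = 0 | 0 | 0 ⊢ ·
  p9 = (0 + 0)\{a,b} | a.0 ⊢ --a--▸ p11
  p10 = c.(0 + 0)\{a,b} | 0 ⊢ --c--▸ p11
  p11 = (0 + 0)\{a,b} | 0 ⊢ ·
Reachable graph of Q (11 states):
  q0 = a.c.(0 | 0 | b.0) + c.(0 + 0)\{a,b} | c.c.a.0 ⊢ --a--▸ q1, --c--▸ q2, --c--▸ q3
  q1 = c.(0 | 0 | b.0) ⊢ --c--▸ q4
  q2 = (0 + 0)\{a,b} | c.c.a.0 ⊢ --c--▸ q5
  q3 = c.(0 + 0)\{a,b} | c.a.0 ⊢ --c--▸ q5, --c--▸ q6
  q4 = 0 | 0 | b.0 ⊢ --b--▸ q7
  q5 = (0 + 0)\{a,b} | c.a.0 ⊢ --c--▸ q8
  q6 = c.(0 + 0)\{a,b} | a.0 ⊢ --a--▸ q9, --c--▸ q8
  q7 = 0 | 0 | 0 ⊢ ·
  q8 = (0 + 0)\{a,b} | a.0 ⊢ --a--▸ q10
  q9 = c.(0 + 0)\{a,b} | 0 ⊢ --c--▸ q10
  q10 = (0 + 0)\{a,b} | 0 ⊢ ·
Partition-refinement fixed point:
  B0 = {p0}
  B1 = {p4, q3}
  B2 = {p7, q6}
  B3 = {p9, q8}
  B4 = {p11, p2, p8, q10, q7}
  B5 = {p10, q9}
  B6 = {p6, q5}
  B7 = {p3, q2}
  B8 = {p1, q1}
  B9 = {p5, q4}
  B10 = {q0}
p0 ∈ B0, q0 ∈ B10 → different blocks

NO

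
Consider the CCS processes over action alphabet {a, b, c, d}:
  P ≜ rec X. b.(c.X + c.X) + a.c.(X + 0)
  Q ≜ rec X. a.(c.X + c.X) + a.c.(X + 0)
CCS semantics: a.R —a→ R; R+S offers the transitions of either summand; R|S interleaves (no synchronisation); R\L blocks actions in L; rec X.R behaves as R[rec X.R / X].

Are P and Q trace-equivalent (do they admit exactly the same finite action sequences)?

P's transition system — 4 states:
  m0 = rec X. b.(c.X + c.X) + a.c.(X + 0) has moves --a--▸ m1, --b--▸ m2
  m1 = c.((rec X. b.(c.X + c.X) + a.c.(X + 0)) + 0) has moves --c--▸ m3
  m2 = c.(rec X. b.(c.X + c.X) + a.c.(X + 0)) + c.(rec X. b.(c.X + c.X) + a.c.(X + 0)) has moves --c--▸ m0
  m3 = (rec X. b.(c.X + c.X) + a.c.(X + 0)) + 0 has moves --a--▸ m1, --b--▸ m2
Q's transition system — 4 states:
  n0 = rec X. a.(c.X + c.X) + a.c.(X + 0) has moves --a--▸ n1, --a--▸ n2
  n1 = c.((rec X. a.(c.X + c.X) + a.c.(X + 0)) + 0) has moves --c--▸ n3
  n2 = c.(rec X. a.(c.X + c.X) + a.c.(X + 0)) + c.(rec X. a.(c.X + c.X) + a.c.(X + 0)) has moves --c--▸ n0
  n3 = (rec X. a.(c.X + c.X) + a.c.(X + 0)) + 0 has moves --a--▸ n1, --a--▸ n2
Executing b from P (initial set {m0}):
  after b @ step 1: {m2}
  P completes σ.
Executing b from Q (initial set {n0}):
  after b @ step 1: no successor for Q

traces(P) ≠ traces(Q) — witness ⟨b⟩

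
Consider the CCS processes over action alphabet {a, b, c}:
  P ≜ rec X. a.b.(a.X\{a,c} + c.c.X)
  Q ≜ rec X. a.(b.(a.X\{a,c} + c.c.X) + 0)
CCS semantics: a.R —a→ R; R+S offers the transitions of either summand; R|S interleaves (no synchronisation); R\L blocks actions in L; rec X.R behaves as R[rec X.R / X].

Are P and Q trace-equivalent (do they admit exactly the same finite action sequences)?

P's transition system — 5 states:
  m0 = rec X. a.b.(a.X\{a,c} + c.c.X) | ··a··> m1
  m1 = b.(a.(rec X. a.b.(a.X\{a,c} + c.c.X))\{a,c} + c.c.(rec X. a.b.(a.X\{a,c} + c.c.X))) | ··b··> m2
  m2 = a.(rec X. a.b.(a.X\{a,c} + c.c.X))\{a,c} + c.c.(rec X. a.b.(a.X\{a,c} + c.c.X)) | ··a··> m3, ··c··> m4
  m3 = (rec X. a.b.(a.X\{a,c} + c.c.X))\{a,c} | deadlocked
  m4 = c.(rec X. a.b.(a.X\{a,c} + c.c.X)) | ··c··> m0
Q's transition system — 5 states:
  n0 = rec X. a.(b.(a.X\{a,c} + c.c.X) + 0) | ··a··> n1
  n1 = b.(a.(rec X. a.(b.(a.X\{a,c} + c.c.X) + 0))\{a,c} + c.c.(rec X. a.(b.(a.X\{a,c} + c.c.X) + 0))) + 0 | ··b··> n2
  n2 = a.(rec X. a.(b.(a.X\{a,c} + c.c.X) + 0))\{a,c} + c.c.(rec X. a.(b.(a.X\{a,c} + c.c.X) + 0)) | ··a··> n3, ··c··> n4
  n3 = (rec X. a.(b.(a.X\{a,c} + c.c.X) + 0))\{a,c} | deadlocked
  n4 = c.(rec X. a.(b.(a.X\{a,c} + c.c.X) + 0)) | ··c··> n0
Bisimilarity quotient blocks:
  B0 = {m0, n0}
  B1 = {m1, n1}
  B2 = {m2, n2}
  B3 = {m3, n3}
  B4 = {m4, n4}
m0 ∈ B0, n0 ∈ B0 → same block
Bisimilar ⇒ trace-equivalent.

trace-equivalent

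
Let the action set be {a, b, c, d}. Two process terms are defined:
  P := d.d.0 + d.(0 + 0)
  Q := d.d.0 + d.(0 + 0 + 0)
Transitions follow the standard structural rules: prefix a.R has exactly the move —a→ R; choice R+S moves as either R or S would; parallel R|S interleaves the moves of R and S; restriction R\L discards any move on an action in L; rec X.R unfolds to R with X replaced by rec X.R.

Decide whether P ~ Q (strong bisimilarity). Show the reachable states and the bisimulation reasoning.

YES

LTS(P): 4 reachable states
  m0 = d.d.0 + d.(0 + 0) has moves ··d··> m1, ··d··> m2
  m1 = 0 + 0 has moves ∅
  m2 = d.0 has moves ··d··> m3
  m3 = 0 has moves ∅
LTS(Q): 4 reachable states
  n0 = d.d.0 + d.(0 + 0 + 0) has moves ··d··> n1, ··d··> n2
  n1 = 0 + 0 + 0 has moves ∅
  n2 = d.0 has moves ··d··> n3
  n3 = 0 has moves ∅
Coarsest stable partition (strong bisimilarity classes):
  B0 = {m0, n0}
  B1 = {m2, n2}
  B2 = {m1, m3, n1, n3}
m0 ∈ B0, n0 ∈ B0 → same block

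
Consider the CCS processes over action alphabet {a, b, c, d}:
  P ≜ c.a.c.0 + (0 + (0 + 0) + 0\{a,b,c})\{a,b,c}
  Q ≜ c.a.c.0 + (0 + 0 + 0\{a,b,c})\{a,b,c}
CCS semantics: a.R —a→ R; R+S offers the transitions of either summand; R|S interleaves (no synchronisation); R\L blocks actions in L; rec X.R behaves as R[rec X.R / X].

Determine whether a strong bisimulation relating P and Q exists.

bisimilar

LTS(P): 4 reachable states
  p0 = c.a.c.0 + (0 + (0 + 0) + 0\{a,b,c})\{a,b,c} → =c=> p1
  p1 = a.c.0 → =a=> p2
  p2 = c.0 → =c=> p3
  p3 = 0 → ·
LTS(Q): 4 reachable states
  q0 = c.a.c.0 + (0 + 0 + 0\{a,b,c})\{a,b,c} → =c=> q1
  q1 = a.c.0 → =a=> q2
  q2 = c.0 → =c=> q3
  q3 = 0 → ·
Bisimilarity quotient blocks:
  B0 = {p0, q0}
  B1 = {p1, q1}
  B2 = {p2, q2}
  B3 = {p3, q3}
p0 ∈ B0, q0 ∈ B0 → same block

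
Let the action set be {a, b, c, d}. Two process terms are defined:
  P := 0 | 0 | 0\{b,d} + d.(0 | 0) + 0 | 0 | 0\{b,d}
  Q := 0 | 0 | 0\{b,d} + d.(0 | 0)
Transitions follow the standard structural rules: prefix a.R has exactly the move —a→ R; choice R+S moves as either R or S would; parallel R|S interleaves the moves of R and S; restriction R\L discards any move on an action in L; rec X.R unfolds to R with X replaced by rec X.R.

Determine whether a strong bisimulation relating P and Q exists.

YES

LTS(P): 2 reachable states
  p0 = 0 | 0 | 0\{b,d} + d.(0 | 0) + 0 | 0 | 0\{b,d} → -d-> p1
  p1 = 0 | 0 → (no moves)
LTS(Q): 2 reachable states
  q0 = 0 | 0 | 0\{b,d} + d.(0 | 0) → -d-> q1
  q1 = 0 | 0 → (no moves)
Coarsest stable partition (strong bisimilarity classes):
  B0 = {p0, q0}
  B1 = {p1, q1}
p0 ∈ B0, q0 ∈ B0 → same block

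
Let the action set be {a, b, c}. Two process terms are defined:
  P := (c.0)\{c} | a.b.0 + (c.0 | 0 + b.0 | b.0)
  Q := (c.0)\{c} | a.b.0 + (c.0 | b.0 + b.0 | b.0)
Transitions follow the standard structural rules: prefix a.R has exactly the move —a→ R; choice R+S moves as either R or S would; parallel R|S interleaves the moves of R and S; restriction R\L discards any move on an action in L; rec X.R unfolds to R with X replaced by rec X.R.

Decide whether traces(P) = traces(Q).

NO — witness ⟨bc⟩

LTS(P): 6 reachable states
  u0 = (c.0)\{c} | a.b.0 + (c.0 | 0 + b.0 | b.0) | —a→ u1, —b→ u2, —b→ u3, —c→ u4
  u1 = (c.0)\{c} | b.0 | —b→ u5
  u2 = 0 | b.0 | —b→ u4
  u3 = b.0 | 0 | —b→ u4
  u4 = 0 | 0 | ∅
  u5 = (c.0)\{c} | 0 | ∅
LTS(Q): 7 reachable states
  v0 = (c.0)\{c} | a.b.0 + (c.0 | b.0 + b.0 | b.0) | —a→ v1, —b→ v2, —b→ v3, —b→ v4, —c→ v2
  v1 = (c.0)\{c} | b.0 | —b→ v5
  v2 = 0 | b.0 | —b→ v6
  v3 = b.0 | 0 | —b→ v6
  v4 = c.0 | 0 | —c→ v6
  v5 = (c.0)\{c} | 0 | ∅
  v6 = 0 | 0 | ∅
Executing bc from Q (initial set {v0}):
  after b @ step 1: {v2, v3, v4}
  after c @ step 2: {v6}
  — Q admits the full trace.
Executing bc from P (initial set {u0}):
  after b @ step 1: {u2, u3}
  after c @ step 2: ∅  — P cannot continue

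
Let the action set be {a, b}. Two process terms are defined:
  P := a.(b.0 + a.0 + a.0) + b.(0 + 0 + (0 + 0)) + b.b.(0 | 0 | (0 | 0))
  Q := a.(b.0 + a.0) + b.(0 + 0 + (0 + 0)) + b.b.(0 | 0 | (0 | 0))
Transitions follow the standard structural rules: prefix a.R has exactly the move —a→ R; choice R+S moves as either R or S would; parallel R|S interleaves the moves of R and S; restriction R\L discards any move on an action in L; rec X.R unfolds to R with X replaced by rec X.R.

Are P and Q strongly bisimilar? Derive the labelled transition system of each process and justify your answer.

YES

P's transition system — 6 states:
  s0 = a.(b.0 + a.0 + a.0) + b.(0 + 0 + (0 + 0)) + b.b.(0 | 0 | (0 | 0)) → —a→ s1, —b→ s2, —b→ s3
  s1 = b.0 + a.0 + a.0 → —a→ s4, —b→ s4
  s2 = 0 + 0 + (0 + 0) → ·
  s3 = b.(0 | 0 | (0 | 0)) → —b→ s5
  s4 = 0 → ·
  s5 = 0 | 0 | (0 | 0) → ·
Q's transition system — 6 states:
  t0 = a.(b.0 + a.0) + b.(0 + 0 + (0 + 0)) + b.b.(0 | 0 | (0 | 0)) → —a→ t1, —b→ t2, —b→ t3
  t1 = b.0 + a.0 → —a→ t4, —b→ t4
  t2 = 0 + 0 + (0 + 0) → ·
  t3 = b.(0 | 0 | (0 | 0)) → —b→ t5
  t4 = 0 → ·
  t5 = 0 | 0 | (0 | 0) → ·
Partition-refinement fixed point:
  B0 = {s0, t0}
  B1 = {s3, t3}
  B2 = {s2, s4, s5, t2, t4, t5}
  B3 = {s1, t1}
s0 ∈ B0, t0 ∈ B0 → same block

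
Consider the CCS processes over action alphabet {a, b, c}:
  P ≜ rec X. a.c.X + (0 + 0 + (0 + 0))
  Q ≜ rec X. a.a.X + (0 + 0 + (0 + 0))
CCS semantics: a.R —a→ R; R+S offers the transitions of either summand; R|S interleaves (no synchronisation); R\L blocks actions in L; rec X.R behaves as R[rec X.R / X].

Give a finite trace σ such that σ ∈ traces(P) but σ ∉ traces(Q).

ac

P's transition system — 2 states:
  p0 = rec X. a.c.X + (0 + 0 + (0 + 0)) | --a--▸ p1
  p1 = c.(rec X. a.c.X + (0 + 0 + (0 + 0))) | --c--▸ p0
Q's transition system — 2 states:
  q0 = rec X. a.a.X + (0 + 0 + (0 + 0)) | --a--▸ q1
  q1 = a.(rec X. a.a.X + (0 + 0 + (0 + 0))) | --a--▸ q0
Executing ac from P (initial set {p0}):
  [1] a ⇒ {p1}
  [2] c ⇒ {p0}
  ✓ P
Executing ac from Q (initial set {q0}):
  [1] a ⇒ {q1}
  [2] c ⇒ ∅ (Q stuck)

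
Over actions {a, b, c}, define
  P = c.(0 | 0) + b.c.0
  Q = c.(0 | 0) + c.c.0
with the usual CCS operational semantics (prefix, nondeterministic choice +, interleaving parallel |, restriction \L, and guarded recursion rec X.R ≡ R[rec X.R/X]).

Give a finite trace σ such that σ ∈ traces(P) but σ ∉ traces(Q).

b

Reachable graph of P (4 states):
  p0 = c.(0 | 0) + b.c.0 ⊢ =b=> p1, =c=> p2
  p1 = c.0 ⊢ =c=> p3
  p2 = 0 | 0 ⊢ stopped
  p3 = 0 ⊢ stopped
Reachable graph of Q (4 states):
  q0 = c.(0 | 0) + c.c.0 ⊢ =c=> q1, =c=> q2
  q1 = 0 | 0 ⊢ stopped
  q2 = c.0 ⊢ =c=> q3
  q3 = 0 ⊢ stopped
Run σ = ⟨b⟩ on P: start {p0}
  [1] b ⇒ {p1}
  — P admits the full trace.
Run σ = ⟨b⟩ on Q: start {q0}
  [1] b ⇒ ∅ (Q stuck)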